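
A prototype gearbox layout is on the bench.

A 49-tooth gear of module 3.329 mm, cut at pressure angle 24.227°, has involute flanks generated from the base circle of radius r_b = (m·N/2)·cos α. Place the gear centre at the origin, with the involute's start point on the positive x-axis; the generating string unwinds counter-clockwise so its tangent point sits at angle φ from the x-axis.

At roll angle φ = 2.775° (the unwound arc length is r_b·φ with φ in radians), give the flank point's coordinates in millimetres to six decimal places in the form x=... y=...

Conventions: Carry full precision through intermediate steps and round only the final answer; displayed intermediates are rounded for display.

x=74.464393 y=0.002816

recognized (one wheel, involute flank): single-mesh tooth geometry, m = 3.329, N = 49
pitch radius r_p = m·N/2 = 3.329·49/2 = 81.560500
base radius r_b = r_p·cos α = 81.560500·cos 24.227° = 74.377209
roll angle φ = 2.775° = 0.04843289 rad
x = r_b·(cos φ + φ·sin φ) = 74.464393
y = r_b·(sin φ − φ·cos φ) = 0.002816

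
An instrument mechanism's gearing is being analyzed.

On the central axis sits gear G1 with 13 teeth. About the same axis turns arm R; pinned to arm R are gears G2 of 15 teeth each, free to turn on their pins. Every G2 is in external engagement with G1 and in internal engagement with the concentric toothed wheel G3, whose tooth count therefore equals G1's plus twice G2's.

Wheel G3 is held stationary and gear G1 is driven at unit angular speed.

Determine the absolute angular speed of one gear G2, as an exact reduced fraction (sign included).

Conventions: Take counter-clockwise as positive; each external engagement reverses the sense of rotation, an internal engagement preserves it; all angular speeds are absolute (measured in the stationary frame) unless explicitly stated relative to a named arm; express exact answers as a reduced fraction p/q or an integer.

recognized (axles ride arm R): planetary set, 13/15/43 teeth
ring teeth: 13 + 2·15 = 43
13(ω_sun−ω_arm) = −43(ω_ring−ω_arm),  ω_ring = 0, ω_sun = 1
13(1−ω_arm) = −43(0−ω_arm)  ⇒  56·ω_arm = 13  ⇒  ω_arm = 13/56
sun–planet mesh: 13·(1−13/56) = −15·(ω_p−ω_arm)  ⇒  ω_p−ω_arm = -559/840
ω_p = 13/56 − 559/840 = -13/30
exact speed ratio = -13/30

-13/30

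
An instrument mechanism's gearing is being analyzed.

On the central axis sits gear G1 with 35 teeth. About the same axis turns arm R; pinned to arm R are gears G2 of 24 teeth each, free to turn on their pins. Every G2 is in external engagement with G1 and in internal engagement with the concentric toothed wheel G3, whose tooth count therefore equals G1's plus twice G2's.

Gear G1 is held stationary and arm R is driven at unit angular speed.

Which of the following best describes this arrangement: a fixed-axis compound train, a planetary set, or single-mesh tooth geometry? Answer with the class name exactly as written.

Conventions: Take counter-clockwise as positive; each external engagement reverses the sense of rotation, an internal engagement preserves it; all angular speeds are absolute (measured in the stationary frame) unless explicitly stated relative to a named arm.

topology: planetary set — G1 35T / G2 24T / G3 83T, arm = carrier (Willis)
classification: planetary set

planetary set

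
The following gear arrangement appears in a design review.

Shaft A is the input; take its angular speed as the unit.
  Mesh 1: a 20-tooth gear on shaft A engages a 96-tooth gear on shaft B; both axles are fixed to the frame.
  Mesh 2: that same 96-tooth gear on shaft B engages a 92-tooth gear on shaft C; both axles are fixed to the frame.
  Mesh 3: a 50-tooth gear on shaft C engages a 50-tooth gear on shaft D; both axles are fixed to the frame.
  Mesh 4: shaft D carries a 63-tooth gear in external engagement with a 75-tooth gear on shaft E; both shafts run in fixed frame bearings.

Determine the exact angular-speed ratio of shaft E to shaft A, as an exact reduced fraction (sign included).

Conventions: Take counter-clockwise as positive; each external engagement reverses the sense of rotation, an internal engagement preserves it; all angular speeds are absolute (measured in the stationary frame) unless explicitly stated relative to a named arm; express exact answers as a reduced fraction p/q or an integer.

21/115

class = fixed-axis compound train [4 meshes; 4 ratios multiply, 4 sense flips]
mesh 1 [20T→96T]: running ratio 5/24, sense −
mesh 2 [96T→92T]: running ratio 5/23, sense +
mesh 3 [50T→50T]: running ratio 5/23, sense −
mesh 4 [63T→75T]: running ratio 21/115, sense +
ω_out/ω_in = 21/115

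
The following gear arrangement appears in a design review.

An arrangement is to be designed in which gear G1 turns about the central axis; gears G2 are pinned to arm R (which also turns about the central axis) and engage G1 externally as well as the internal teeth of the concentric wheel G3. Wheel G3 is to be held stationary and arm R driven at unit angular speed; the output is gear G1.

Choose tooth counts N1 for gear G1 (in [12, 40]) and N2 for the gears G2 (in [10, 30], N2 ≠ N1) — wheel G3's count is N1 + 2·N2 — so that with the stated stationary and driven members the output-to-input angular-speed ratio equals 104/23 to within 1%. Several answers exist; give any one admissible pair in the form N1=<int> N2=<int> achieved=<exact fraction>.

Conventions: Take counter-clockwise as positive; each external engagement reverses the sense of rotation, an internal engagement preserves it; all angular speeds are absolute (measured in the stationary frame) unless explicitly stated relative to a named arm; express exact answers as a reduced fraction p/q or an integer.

N1=23 N2=29 achieved=104/23

planetary set to be sized for 104/23 (Willis relation)
Willis with ω_ring = 0: ω_sun/ω_arm = (N1+N3)/N1; set equal to 104/23  ⇒  N3/N1 = 104/23 − 1 = 81/23
N3 = N1 + 2·N2  ⇒  N2/N1 = (N3/N1 − 1)/2 = (81/23 − 1)/2 = 29/23
smallest multiple with N1 ≥ 12 and N2 ≥ 10: k = 1  ⇒  N1 = 1·23 = 23, N2 = 1·29 = 29 (N1 ≤ 40, N2 ≤ 30, N2 ≠ N1 ✓), N3 = 23 + 2·29 = 81
check: (N1+N3)/N1 with N1 = 23, N3 = 81 gives 104/23; |achieved − target| = 0 ≤ 26/575 ✓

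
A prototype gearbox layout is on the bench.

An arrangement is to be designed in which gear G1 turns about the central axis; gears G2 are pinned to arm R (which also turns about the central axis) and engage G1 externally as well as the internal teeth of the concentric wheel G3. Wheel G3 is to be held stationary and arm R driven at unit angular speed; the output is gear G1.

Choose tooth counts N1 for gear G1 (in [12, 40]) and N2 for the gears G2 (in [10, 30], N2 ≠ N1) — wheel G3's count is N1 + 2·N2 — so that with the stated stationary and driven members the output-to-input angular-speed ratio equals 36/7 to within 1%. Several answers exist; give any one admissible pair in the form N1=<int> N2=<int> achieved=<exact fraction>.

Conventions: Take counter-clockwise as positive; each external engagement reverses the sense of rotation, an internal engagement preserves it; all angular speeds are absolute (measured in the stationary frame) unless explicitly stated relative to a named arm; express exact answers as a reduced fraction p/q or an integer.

N1=14 N2=22 achieved=36/7

class = planetary set [ratio 36/7 wanted; Willis about the carrier]
Willis with ω_ring = 0: ω_sun/ω_arm = (N1+N3)/N1; set equal to 36/7  ⇒  N3/N1 = 36/7 − 1 = 29/7
N3 = N1 + 2·N2  ⇒  N2/N1 = (N3/N1 − 1)/2 = (29/7 − 1)/2 = 11/7
smallest multiple with N1 ≥ 12 and N2 ≥ 10: k = 2  ⇒  N1 = 2·7 = 14, N2 = 2·11 = 22 (N1 ≤ 40, N2 ≤ 30, N2 ≠ N1 ✓), N3 = 14 + 2·22 = 58
check: (N1+N3)/N1 with N1 = 14, N3 = 58 gives 36/7; |achieved − target| = 0 ≤ 9/175 ✓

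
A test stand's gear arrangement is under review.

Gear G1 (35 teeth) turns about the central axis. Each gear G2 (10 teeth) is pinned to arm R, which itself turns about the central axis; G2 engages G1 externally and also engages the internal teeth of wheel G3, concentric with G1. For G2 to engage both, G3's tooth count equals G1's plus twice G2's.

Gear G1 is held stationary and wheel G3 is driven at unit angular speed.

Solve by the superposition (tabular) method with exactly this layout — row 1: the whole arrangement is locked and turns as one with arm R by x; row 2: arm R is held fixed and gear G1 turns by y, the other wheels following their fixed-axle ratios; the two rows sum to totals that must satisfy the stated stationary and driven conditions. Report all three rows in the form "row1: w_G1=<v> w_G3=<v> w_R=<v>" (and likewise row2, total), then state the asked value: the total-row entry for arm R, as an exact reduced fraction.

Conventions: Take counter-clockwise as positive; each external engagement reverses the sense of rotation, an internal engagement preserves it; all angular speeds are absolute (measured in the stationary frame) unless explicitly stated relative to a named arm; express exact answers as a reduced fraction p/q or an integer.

row1: w_G1=11/18 w_G3=11/18 w_R=11/18
row2: w_G1=-11/18 w_G3=7/18 w_R=0
total: w_G1=0 w_G3=1 w_R=11/18
asked value: 11/18

recognized (axles ride arm R): planetary set, 35/10/55 teeth
row 1 (train locked, turned with arm): all members turn x
row 2 — arm fixed, fixed-axis ratios: sun y, ring −(35/55)·y, arm 0
boundary: total ω_sun = x + y = 0 and total ω_ring = x − (35/55)·y = 1  ⇒  y = -11/18, x = 11/18
row 2 ring = −(35/55)·(-11/18) = 7/18
totals (row 1 + row 2): sun 11/18 + (-11/18) = 0, ring 11/18 + 7/18 = 1, arm 11/18 + 0 = 11/18
asked cell (total, arm) = 11/18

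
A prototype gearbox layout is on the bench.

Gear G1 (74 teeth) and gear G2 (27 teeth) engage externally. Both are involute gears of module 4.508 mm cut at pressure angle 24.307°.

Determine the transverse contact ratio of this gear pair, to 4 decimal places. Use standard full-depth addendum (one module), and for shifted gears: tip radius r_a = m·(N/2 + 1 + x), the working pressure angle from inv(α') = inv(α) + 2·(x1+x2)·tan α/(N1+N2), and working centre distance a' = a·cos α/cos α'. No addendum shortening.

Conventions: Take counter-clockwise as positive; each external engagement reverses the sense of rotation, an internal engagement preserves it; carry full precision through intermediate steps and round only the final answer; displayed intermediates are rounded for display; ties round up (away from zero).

1.5390

topology: single-mesh involute geometry — m = 4.508, 74T/27T pair
base radii: r_b1 = 152.010034, r_b2 = 55.463121
tip radii: r_a1 = 171.304000, r_a2 = 65.366000
no profile shift: α' = α, a' = a
action lengths: √(r_a1²−r_b1²) = 78.981074, √(r_a2²−r_b2²) = 34.591274
base pitch p_b = π·m·cos α = 12.906854
CR = (78.981074 + 34.591274 − 227.654000·sin 24.30700°)/12.906854 = 1.539036
contact ratio ≈ 1.5390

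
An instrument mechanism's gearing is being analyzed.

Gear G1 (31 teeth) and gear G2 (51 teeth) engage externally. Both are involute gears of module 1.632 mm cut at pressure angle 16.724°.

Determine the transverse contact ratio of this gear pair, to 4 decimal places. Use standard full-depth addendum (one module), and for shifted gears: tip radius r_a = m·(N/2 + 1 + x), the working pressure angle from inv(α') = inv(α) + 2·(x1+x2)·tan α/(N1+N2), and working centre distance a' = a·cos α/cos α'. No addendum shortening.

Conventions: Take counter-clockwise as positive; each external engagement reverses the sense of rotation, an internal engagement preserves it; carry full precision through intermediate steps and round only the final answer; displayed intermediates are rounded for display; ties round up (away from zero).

recognized (one external pair, fixed centres): single-mesh tooth geometry, m = 1.632, N1 = 31, N2 = 51
base radii: r_b1 = 24.226031, r_b2 = 39.855728
tip radii: r_a1 = 26.928000, r_a2 = 43.248000
no profile shift: α' = α, a' = a
action lengths: √(r_a1²−r_b1²) = 11.756556, √(r_a2²−r_b2²) = 16.790189
base pitch p_b = π·m·cos α = 4.910214
CR = (11.756556 + 16.790189 − 66.912000·sin 16.72400°)/4.910214 = 1.892389
contact ratio ≈ 1.8924

1.8924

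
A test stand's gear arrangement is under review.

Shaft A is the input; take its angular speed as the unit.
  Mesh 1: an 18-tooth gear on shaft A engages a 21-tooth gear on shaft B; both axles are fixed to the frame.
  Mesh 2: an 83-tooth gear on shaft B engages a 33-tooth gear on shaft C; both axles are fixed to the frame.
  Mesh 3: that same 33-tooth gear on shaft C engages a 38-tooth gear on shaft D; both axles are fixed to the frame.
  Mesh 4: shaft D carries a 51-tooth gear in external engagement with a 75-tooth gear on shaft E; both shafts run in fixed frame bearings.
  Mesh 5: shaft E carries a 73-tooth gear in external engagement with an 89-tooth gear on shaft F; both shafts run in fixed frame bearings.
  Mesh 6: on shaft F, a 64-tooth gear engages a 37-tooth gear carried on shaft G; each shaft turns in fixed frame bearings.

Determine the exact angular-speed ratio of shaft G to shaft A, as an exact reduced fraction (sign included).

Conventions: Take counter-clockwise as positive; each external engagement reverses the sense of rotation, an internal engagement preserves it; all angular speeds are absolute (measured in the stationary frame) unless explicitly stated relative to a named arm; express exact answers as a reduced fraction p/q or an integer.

class = fixed-axis compound train [6 meshes; 6 ratios multiply, 6 sense flips]
mesh 1 [18T→21T]: running ratio 6/7, sense −
mesh 2 [83T→33T]: running ratio 166/77, sense +
mesh 3 [33T→38T]: running ratio 249/133, sense −
mesh 4 [51T→75T]: running ratio 4233/3325, sense +
mesh 5 [73T→89T]: running ratio 309009/295925, sense −
mesh 6 [64T→37T]: running ratio 19776576/10949225, sense +
ω_out/ω_in = 19776576/10949225

19776576/10949225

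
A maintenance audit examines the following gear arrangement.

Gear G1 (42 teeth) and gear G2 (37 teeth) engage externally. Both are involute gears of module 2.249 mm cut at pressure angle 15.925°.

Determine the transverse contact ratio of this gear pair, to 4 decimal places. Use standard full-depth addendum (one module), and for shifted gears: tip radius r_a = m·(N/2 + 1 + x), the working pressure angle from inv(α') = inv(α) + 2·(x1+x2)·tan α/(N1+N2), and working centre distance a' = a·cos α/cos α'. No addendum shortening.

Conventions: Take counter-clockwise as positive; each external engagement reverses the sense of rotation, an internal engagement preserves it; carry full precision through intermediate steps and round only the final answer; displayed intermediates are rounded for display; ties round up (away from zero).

recognized (one external pair, fixed centres): single-mesh tooth geometry, m = 2.249, N1 = 42, N2 = 37
base radii: r_b1 = 45.416430, r_b2 = 40.009712
tip radii: r_a1 = 49.478000, r_a2 = 43.855500
no profile shift: α' = α, a' = a
action lengths: √(r_a1²−r_b1²) = 19.632125, √(r_a2²−r_b2²) = 17.959059
base pitch p_b = π·m·cos α = 6.794282
CR = (19.632125 + 17.959059 − 88.835500·sin 15.92500°)/6.794282 = 1.945254
contact ratio ≈ 1.9453

1.9453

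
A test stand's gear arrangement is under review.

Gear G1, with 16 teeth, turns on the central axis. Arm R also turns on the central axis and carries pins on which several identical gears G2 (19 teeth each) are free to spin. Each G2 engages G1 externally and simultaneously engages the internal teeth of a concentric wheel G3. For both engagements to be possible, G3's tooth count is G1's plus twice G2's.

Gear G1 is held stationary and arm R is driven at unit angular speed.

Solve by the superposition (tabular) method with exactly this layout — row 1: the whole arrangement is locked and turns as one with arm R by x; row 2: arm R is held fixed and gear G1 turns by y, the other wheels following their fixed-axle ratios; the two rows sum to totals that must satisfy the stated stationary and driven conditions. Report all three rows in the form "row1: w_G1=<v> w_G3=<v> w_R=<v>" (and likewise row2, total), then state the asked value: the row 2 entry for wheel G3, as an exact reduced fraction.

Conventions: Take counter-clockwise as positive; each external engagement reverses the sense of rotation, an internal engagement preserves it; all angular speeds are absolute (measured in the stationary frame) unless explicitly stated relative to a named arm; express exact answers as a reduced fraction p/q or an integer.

row1: w_G1=1 w_G3=1 w_R=1
row2: w_G1=-1 w_G3=8/27 w_R=0
total: w_G1=0 w_G3=35/27 w_R=1
asked value: 8/27

class = planetary set [G3 = 16+2·19 = 54; Willis about the carrier]
row 1 (train locked, turned with arm): all members turn x
row 2: sun turns y, ring = −(16/54)·y, arm 0
boundary: total ω_sun = x + y = 0 and total ω_arm = x = 1  ⇒  y = -1, x = 1
row 2 ring = −(16/54)·(-1) = 8/27
totals (row 1 + row 2): sun 1 + (-1) = 0, ring 1 + 8/27 = 35/27, arm 1 + 0 = 1
asked cell (row2, ring) = 8/27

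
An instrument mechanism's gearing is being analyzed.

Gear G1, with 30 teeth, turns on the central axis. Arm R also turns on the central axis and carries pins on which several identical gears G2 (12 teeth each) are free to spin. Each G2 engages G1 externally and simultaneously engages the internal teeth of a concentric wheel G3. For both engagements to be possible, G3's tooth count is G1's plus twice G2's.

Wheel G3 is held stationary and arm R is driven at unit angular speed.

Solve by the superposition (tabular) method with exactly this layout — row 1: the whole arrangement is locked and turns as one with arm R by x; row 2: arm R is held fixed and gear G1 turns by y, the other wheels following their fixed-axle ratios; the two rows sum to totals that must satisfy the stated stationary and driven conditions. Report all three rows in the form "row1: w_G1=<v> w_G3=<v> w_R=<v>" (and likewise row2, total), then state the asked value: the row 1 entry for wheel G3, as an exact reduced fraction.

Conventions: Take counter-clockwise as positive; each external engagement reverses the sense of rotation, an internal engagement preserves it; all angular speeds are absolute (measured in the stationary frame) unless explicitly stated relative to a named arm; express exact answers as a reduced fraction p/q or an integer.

class = planetary set [G3 = 30+2·12 = 54; Willis about the carrier]
row 1: whole set turns with the arm by x
superposition row 2 [arm held]: sun y, ring −(30/54)·y, arm 0
boundary: total ω_ring = x − (30/54)·y = 0 and total ω_arm = x = 1  ⇒  y = 9/5, x = 1
row 2 ring = −(30/54)·9/5 = -1
totals (row 1 + row 2): sun 1 + 9/5 = 14/5, ring 1 + (-1) = 0, arm 1 + 0 = 1
asked cell (row1, ring) = 1

row1: w_G1=1 w_G3=1 w_R=1
row2: w_G1=9/5 w_G3=-1 w_R=0
total: w_G1=14/5 w_G3=0 w_R=1
asked value: 1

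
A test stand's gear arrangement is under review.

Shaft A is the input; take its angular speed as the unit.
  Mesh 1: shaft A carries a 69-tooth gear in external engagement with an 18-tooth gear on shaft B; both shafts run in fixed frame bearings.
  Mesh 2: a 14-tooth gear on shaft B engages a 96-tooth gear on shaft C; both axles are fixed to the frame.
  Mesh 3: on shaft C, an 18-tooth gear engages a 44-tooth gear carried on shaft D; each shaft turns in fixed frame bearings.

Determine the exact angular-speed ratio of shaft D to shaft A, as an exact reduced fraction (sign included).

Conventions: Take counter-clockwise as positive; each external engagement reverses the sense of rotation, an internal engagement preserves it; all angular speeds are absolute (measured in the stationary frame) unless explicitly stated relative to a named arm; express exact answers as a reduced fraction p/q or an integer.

-161/704

class = fixed-axis compound train [3 meshes; 3 ratios multiply, 3 sense flips]
mesh 1 [69T→18T]: running ratio 23/6, sense −
mesh 2 [14T→96T]: running ratio 161/288, sense +
mesh 3 [18T→44T]: running ratio 161/704, sense −
ω_out/ω_in = -161/704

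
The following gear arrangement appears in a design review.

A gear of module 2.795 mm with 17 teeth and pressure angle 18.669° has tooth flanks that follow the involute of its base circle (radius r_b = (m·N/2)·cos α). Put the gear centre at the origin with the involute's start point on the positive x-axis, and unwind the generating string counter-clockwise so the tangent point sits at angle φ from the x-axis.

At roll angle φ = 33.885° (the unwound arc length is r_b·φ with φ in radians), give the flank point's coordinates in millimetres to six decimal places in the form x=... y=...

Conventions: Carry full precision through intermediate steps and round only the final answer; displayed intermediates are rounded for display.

recognized (one wheel, involute flank): single-mesh tooth geometry, m = 2.795, N = 17
pitch radius r_p = m·N/2 = 2.795·17/2 = 23.757500
base radius r_b = r_p·cos α = 23.757500·cos 18.669° = 22.507466
roll angle φ = 33.885° = 0.59140482 rad
x = r_b·(cos φ + φ·sin φ) = 26.106025
y = r_b·(sin φ − φ·cos φ) = 1.498281

x=26.106025 y=1.498281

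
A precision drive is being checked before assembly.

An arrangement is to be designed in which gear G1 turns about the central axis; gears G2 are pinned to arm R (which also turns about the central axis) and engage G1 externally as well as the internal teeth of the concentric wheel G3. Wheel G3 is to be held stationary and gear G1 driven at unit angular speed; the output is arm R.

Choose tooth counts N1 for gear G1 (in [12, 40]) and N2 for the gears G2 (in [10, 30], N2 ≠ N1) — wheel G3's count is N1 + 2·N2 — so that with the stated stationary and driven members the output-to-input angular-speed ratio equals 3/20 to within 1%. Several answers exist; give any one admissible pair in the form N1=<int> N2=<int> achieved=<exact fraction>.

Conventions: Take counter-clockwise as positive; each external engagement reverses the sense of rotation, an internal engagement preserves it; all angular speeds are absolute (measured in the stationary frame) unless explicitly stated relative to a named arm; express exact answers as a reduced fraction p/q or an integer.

topology: planetary set — design target 3/20, arm = carrier (Willis)
Willis with ω_ring = 0: ω_arm/ω_sun = N1/(N1+N3); set equal to 3/20  ⇒  N3/N1 = 1/(3/20) − 1 = 17/3
N3 = N1 + 2·N2  ⇒  N2/N1 = (N3/N1 − 1)/2 = (17/3 − 1)/2 = 7/3
smallest multiple with N1 ≥ 12 and N2 ≥ 10: k = 4  ⇒  N1 = 4·3 = 12, N2 = 4·7 = 28 (N1 ≤ 40, N2 ≤ 30, N2 ≠ N1 ✓), N3 = 12 + 2·28 = 68
check: N1/(N1+N3) with N1 = 12, N3 = 68 gives 3/20; |achieved − target| = 0 ≤ 3/2000 ✓

N1=12 N2=28 achieved=3/20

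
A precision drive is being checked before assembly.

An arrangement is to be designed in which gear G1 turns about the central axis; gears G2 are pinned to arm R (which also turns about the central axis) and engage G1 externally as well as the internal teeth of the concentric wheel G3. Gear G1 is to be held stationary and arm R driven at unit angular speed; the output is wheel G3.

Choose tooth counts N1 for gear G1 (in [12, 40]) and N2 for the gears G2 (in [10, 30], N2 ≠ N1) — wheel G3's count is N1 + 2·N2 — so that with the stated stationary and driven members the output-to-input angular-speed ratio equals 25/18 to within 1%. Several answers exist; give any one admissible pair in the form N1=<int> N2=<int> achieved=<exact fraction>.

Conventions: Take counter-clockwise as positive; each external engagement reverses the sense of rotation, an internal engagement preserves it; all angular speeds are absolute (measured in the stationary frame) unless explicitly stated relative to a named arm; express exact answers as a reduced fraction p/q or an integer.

class = planetary set [ratio 25/18 wanted; Willis about the carrier]
Willis with ω_sun = 0: ω_ring/ω_arm = (N1+N3)/N3; set equal to 25/18  ⇒  N3/N1 = 1/(25/18 − 1) = 18/7
N3 = N1 + 2·N2  ⇒  N2/N1 = (N3/N1 − 1)/2 = (18/7 − 1)/2 = 11/14
smallest multiple with N1 ≥ 12 and N2 ≥ 10: k = 1  ⇒  N1 = 1·14 = 14, N2 = 1·11 = 11 (N1 ≤ 40, N2 ≤ 30, N2 ≠ N1 ✓), N3 = 14 + 2·11 = 36
check: (N1+N3)/N3 with N1 = 14, N3 = 36 gives 25/18; |achieved − target| = 0 ≤ 1/72 ✓

N1=14 N2=11 achieved=25/18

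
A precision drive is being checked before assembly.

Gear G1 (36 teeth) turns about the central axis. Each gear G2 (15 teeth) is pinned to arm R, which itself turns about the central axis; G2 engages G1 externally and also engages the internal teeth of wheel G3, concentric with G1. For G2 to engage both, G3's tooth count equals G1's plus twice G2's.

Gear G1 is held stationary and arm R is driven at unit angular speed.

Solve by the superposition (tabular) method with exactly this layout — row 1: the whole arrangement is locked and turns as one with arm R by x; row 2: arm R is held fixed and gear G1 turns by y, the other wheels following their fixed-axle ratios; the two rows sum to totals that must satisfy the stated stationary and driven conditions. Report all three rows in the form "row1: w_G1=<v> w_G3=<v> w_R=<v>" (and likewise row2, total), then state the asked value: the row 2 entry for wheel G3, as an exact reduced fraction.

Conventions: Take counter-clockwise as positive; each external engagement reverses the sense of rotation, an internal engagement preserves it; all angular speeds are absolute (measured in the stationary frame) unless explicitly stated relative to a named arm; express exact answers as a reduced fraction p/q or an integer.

row1: w_G1=1 w_G3=1 w_R=1
row2: w_G1=-1 w_G3=6/11 w_R=0
total: w_G1=0 w_G3=17/11 w_R=1
asked value: 6/11

recognized (axles ride arm R): planetary set, 36/15/66 teeth
row 1: whole set turns with the arm by x
row 2: sun turns y, ring = −(36/66)·y, arm 0
boundary: total ω_sun = x + y = 0 and total ω_arm = x = 1  ⇒  y = -1, x = 1
row 2 ring = −(36/66)·(-1) = 6/11
totals (row 1 + row 2): sun 1 + (-1) = 0, ring 1 + 6/11 = 17/11, arm 1 + 0 = 1
asked cell (row2, ring) = 6/11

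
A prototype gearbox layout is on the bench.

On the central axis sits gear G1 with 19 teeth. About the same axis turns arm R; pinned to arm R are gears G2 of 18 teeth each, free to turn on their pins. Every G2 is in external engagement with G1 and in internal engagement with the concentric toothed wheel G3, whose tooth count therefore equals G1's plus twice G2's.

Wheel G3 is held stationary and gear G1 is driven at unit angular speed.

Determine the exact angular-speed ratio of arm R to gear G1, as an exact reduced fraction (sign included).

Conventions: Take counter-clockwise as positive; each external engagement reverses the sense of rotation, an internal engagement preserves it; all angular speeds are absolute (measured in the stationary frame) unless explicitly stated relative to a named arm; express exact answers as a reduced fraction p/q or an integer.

19/74

class = planetary set [G3 = 19+2·18 = 55; Willis about the carrier]
ring teeth: 19 + 2·18 = 55
19(ω_sun−ω_arm) = −55(ω_ring−ω_arm),  ω_ring = 0, ω_sun = 1
19(1−ω_arm) = −55(0−ω_arm)  ⇒  74·ω_arm = 19  ⇒  ω_arm = 19/74
ω_out/ω_in = 19/74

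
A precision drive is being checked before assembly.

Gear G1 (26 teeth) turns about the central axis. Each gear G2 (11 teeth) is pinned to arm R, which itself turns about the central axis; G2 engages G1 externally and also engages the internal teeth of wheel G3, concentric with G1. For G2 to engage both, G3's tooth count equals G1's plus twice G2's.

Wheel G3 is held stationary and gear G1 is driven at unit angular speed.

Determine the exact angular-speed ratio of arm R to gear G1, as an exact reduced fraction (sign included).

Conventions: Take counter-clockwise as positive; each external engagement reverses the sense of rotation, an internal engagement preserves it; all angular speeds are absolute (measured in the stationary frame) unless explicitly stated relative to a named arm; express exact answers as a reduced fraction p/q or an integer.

13/37

topology: planetary set — G1 26T / G2 11T / G3 48T, arm = carrier (Willis)
ring teeth: 26 + 2·11 = 48
26(ω_sun−ω_arm) = −48(ω_ring−ω_arm),  ω_ring = 0, ω_sun = 1
26(1−ω_arm) = −48(0−ω_arm)  ⇒  74·ω_arm = 26  ⇒  ω_arm = 13/37
ω_out/ω_in = 13/37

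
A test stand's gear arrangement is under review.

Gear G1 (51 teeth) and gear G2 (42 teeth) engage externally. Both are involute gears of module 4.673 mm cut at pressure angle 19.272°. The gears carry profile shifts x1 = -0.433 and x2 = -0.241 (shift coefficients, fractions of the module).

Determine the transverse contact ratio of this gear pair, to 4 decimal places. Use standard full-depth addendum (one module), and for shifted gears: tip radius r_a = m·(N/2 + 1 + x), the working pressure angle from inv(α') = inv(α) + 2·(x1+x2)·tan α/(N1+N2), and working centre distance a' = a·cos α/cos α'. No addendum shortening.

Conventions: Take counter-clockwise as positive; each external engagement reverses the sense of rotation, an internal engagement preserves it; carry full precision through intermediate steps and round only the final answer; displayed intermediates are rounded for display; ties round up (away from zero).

single-mesh involute tooth geometry (51T engaging 42T at module 4.673)
base radii: r_b1 = 112.483971, r_b2 = 92.633858
tip radii: r_a1 = 121.811091, r_a2 = 101.679807
inv(α') = inv(19.272°) + 2·(-0.433-0.241)·tan α/(51+42) = 0.00821864  ⇒  α' = 16.48985°
a' = a·cos α / cos α' = 217.2945·cos 19.272°/cos 16.48985° = 213.916200
action lengths: √(r_a1²−r_b1²) = 46.747174, √(r_a2²−r_b2²) = 41.925547
base pitch p_b = π·m·cos α = 13.857993
CR = (46.747174 + 41.925547 − 213.916200·sin 16.48985°)/13.857993 = 2.017143
contact ratio ≈ 2.0171

2.0171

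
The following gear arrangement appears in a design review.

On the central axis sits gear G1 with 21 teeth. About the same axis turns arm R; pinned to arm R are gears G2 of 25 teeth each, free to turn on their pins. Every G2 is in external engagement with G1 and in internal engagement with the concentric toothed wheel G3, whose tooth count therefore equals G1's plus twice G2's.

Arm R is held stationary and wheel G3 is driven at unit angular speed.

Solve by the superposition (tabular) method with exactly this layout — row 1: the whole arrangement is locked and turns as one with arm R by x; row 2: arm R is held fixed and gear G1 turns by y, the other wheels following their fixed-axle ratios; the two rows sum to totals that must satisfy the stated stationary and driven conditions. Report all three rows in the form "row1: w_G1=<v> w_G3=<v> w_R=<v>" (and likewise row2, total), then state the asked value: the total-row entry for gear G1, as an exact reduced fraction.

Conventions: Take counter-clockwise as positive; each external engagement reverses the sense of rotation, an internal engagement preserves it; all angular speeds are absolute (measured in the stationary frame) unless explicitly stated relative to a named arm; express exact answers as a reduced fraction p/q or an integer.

planetary set (21T centre, 25T on arm, 71T internal) — Willis relation
row 1: whole set turns with the arm by x
row 2: sun turns y, ring = −(21/71)·y, arm 0
boundary: total ω_arm = x = 0 and total ω_ring = x − (21/71)·y = 1  ⇒  y = -71/21, x = 0
row 2 ring = −(21/71)·(-71/21) = 1
totals (row 1 + row 2): sun 0 + (-71/21) = -71/21, ring 0 + 1 = 1, arm 0 + 0 = 0
asked cell (total, sun) = -71/21

row1: w_G1=0 w_G3=0 w_R=0
row2: w_G1=-71/21 w_G3=1 w_R=0
total: w_G1=-71/21 w_G3=1 w_R=0
asked value: -71/21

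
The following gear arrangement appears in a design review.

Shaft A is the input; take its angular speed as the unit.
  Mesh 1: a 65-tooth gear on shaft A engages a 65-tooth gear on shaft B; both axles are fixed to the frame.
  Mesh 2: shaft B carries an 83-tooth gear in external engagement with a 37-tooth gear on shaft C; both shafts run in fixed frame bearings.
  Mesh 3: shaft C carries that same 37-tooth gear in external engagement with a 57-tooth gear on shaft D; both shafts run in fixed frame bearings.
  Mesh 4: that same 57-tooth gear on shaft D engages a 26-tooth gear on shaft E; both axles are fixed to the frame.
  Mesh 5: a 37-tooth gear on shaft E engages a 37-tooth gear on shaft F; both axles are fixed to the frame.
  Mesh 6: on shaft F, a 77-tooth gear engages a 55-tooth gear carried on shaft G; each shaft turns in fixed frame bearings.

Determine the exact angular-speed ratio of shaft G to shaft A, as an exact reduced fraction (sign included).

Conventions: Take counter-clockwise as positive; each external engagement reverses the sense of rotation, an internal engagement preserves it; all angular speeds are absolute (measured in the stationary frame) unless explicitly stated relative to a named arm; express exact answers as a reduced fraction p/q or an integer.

581/130

class = fixed-axis compound train [6 meshes; 6 ratios multiply, 6 sense flips]
mesh 1 [65T→65T]: running ratio 1, sense −
mesh 2 [83T→37T]: running ratio 83/37, sense +
mesh 3 [37T→57T]: running ratio 83/57, sense −
mesh 4 [57T→26T]: running ratio 83/26, sense +
mesh 5 [37T→37T]: running ratio 83/26, sense −
mesh 6 [77T→55T]: running ratio 581/130, sense +
ω_out/ω_in = 581/130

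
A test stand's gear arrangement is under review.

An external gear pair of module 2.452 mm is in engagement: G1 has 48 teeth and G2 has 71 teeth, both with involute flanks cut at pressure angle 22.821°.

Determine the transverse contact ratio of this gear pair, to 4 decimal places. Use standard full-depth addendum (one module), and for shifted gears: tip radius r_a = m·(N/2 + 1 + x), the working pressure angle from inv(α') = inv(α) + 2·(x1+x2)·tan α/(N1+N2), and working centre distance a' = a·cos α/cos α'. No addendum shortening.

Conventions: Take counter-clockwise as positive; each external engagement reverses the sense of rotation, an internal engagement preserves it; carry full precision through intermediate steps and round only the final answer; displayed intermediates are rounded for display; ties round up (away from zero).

topology: single-mesh involute geometry — m = 2.452, 48T/71T pair
base radii: r_b1 = 54.241441, r_b2 = 80.232131
tip radii: r_a1 = 61.300000, r_a2 = 89.498000
no profile shift: α' = α, a' = a
action lengths: √(r_a1²−r_b1²) = 28.557943, √(r_a2²−r_b2²) = 39.657246
base pitch p_b = π·m·cos α = 7.100188
CR = (28.557943 + 39.657246 − 145.894000·sin 22.82100°)/7.100188 = 1.637942
contact ratio ≈ 1.6379

1.6379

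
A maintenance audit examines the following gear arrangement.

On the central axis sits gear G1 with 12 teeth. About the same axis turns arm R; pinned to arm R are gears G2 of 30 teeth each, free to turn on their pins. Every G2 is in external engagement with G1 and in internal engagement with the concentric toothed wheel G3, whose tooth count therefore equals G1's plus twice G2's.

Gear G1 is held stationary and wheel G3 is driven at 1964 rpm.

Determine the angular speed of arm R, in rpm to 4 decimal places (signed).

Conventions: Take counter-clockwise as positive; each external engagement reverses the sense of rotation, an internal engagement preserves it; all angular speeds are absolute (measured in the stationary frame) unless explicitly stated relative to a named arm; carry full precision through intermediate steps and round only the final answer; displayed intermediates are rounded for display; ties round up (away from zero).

planetary set (12T centre, 30T on arm, 72T internal) — Willis relation
normalise by the input: solve with ω_ring = 1, then scale by 1964 rpm
ring teeth: 12 + 2·30 = 72
12(ω_sun−ω_arm) = −72(ω_ring−ω_arm),  ω_sun = 0, ω_ring = 1
12(0−ω_arm) = −72(1−ω_arm)  ⇒  84·ω_arm = 72  ⇒  ω_arm = 6/7
scale: ω_arm = 6/7 × 1964 rpm = +1683.4286 rpm

+1683.4286 rpm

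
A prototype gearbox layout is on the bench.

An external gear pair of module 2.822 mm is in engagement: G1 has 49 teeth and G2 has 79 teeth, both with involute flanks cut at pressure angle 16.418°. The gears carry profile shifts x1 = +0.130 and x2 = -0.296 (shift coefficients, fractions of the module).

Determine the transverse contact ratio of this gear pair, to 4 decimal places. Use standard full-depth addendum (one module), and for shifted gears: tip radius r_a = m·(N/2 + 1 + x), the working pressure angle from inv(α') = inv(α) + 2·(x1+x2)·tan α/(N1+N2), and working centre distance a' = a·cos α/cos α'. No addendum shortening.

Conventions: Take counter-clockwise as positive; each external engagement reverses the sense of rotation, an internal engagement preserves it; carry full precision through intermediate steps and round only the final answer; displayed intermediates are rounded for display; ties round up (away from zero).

single-mesh involute tooth geometry (49T engaging 79T at module 2.822)
base radii: r_b1 = 66.319873, r_b2 = 106.923877
tip radii: r_a1 = 72.327860, r_a2 = 113.455688
inv(α') = inv(16.418°) + 2·(+0.130-0.296)·tan α/(49+79) = 0.00734499  ⇒  α' = 15.89636°
a' = a·cos α / cos α' = 180.6080·cos 16.418°/cos 15.89636° = 180.132236
action lengths: √(r_a1²−r_b1²) = 28.861632, √(r_a2²−r_b2²) = 37.940449
base pitch p_b = π·m·cos α = 8.504083
CR = (28.861632 + 37.940449 − 180.132236·sin 15.89636°)/8.504083 = 2.053626
contact ratio ≈ 2.0536

2.0536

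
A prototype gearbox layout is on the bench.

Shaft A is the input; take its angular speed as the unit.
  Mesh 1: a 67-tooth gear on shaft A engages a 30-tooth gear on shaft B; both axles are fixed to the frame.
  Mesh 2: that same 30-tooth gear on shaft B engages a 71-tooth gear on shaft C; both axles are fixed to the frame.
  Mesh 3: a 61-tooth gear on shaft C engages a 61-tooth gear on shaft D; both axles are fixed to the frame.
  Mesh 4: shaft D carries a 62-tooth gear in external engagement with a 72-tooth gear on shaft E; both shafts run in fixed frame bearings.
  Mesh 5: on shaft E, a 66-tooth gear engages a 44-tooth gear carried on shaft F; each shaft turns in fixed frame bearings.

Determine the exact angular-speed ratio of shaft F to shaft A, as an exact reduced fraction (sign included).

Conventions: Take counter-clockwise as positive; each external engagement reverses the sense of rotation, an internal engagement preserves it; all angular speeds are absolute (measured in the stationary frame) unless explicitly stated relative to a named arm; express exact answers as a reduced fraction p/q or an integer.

-2077/1704

class = fixed-axis compound train [5 meshes; 5 ratios multiply, 5 sense flips]
mesh 1 [67T→30T]: running ratio 67/30, sense −
mesh 2 [30T→71T]: running ratio 67/71, sense +
mesh 3 [61T→61T]: running ratio 67/71, sense −
mesh 4 [62T→72T]: running ratio 2077/2556, sense +
mesh 5 [66T→44T]: running ratio 2077/1704, sense −
ω_out/ω_in = -2077/1704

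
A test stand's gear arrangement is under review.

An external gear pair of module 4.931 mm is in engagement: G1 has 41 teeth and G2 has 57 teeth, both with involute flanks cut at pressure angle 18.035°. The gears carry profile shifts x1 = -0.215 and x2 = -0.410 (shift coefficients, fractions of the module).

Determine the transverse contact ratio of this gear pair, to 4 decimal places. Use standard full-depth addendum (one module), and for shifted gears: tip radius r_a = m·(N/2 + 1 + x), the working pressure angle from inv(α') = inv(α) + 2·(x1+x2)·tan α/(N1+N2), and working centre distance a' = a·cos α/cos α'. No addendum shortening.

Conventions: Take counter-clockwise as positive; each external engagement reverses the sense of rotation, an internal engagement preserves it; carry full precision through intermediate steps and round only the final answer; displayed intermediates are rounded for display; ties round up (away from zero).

2.1042

class = single-mesh tooth geometry [involute pair 41T × 57T, m = 4.931]
base radii: r_b1 = 96.118924, r_b2 = 133.628748
tip radii: r_a1 = 104.956335, r_a2 = 143.442790
inv(α') = inv(18.035°) + 2·(-0.215-0.410)·tan α/(41+57) = 0.00667206  ⇒  α' = 15.40519°
a' = a·cos α / cos α' = 241.6190·cos 18.035°/cos 15.40519° = 238.309819
action lengths: √(r_a1²−r_b1²) = 42.154297, √(r_a2²−r_b2²) = 52.145870
base pitch p_b = π·m·cos α = 14.730073
CR = (42.154297 + 52.145870 − 238.309819·sin 15.40519°)/14.730073 = 2.104181
contact ratio ≈ 2.1042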